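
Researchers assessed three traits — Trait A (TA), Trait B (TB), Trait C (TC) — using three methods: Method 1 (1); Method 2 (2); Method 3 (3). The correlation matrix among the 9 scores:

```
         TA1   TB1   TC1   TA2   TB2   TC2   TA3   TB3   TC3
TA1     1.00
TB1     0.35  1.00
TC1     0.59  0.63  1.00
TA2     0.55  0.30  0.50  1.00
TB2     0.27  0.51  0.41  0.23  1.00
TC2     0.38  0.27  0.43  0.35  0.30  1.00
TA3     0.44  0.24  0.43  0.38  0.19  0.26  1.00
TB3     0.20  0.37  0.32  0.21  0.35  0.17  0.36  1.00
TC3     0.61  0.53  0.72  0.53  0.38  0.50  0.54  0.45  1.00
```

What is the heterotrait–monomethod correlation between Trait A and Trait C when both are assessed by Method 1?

Different traits, same method: r(TA1, TC1) = 0.59.

0.59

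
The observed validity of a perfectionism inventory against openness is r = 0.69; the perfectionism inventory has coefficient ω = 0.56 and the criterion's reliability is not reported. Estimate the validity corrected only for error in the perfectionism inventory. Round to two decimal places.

0.92

Single correction: r_c = r_obs / √r_xx = 0.69 / √0.56 = 0.69 / 0.7483 ≈ 0.92.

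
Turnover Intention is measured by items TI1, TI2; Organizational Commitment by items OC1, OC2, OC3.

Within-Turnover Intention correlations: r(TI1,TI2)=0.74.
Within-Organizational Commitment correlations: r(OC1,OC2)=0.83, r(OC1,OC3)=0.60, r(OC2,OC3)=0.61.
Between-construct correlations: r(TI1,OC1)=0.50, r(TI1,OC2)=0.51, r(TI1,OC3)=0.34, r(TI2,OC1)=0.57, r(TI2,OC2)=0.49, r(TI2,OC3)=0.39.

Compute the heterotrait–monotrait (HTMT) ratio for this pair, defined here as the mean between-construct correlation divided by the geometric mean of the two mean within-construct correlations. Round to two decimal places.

Mean heterotrait r = 2.80/6 = 0.4667.
Mean within-TI = 0.74/1 = 0.7400; mean within-OC = 2.04/3 = 0.6800.
Geometric mean = √(0.7400 × 0.6800) = 0.7094.
HTMT = 0.4667 / 0.7094 = 0.66.

0.66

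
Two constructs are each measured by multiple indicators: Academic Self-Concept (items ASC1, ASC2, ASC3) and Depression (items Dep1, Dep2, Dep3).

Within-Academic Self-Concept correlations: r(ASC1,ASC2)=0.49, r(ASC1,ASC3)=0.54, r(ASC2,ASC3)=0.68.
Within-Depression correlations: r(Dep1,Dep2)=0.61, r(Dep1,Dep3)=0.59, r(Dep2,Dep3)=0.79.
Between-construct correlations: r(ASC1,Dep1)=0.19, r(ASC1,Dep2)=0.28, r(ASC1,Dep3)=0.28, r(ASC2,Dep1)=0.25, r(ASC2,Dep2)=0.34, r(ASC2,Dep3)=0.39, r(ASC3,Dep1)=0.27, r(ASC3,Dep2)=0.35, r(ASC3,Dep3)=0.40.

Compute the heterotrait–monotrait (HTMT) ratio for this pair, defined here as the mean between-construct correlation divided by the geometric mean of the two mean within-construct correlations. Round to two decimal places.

Mean between = 2.75/9 = 0.3056.
Mean within-ASC = 1.71/3 = 0.5700; mean within-Dep = 1.99/3 = 0.6633.
Geometric mean = √(0.5700 × 0.6633) = 0.6149.
HTMT = 0.3056 / 0.6149 = 0.50.

0.50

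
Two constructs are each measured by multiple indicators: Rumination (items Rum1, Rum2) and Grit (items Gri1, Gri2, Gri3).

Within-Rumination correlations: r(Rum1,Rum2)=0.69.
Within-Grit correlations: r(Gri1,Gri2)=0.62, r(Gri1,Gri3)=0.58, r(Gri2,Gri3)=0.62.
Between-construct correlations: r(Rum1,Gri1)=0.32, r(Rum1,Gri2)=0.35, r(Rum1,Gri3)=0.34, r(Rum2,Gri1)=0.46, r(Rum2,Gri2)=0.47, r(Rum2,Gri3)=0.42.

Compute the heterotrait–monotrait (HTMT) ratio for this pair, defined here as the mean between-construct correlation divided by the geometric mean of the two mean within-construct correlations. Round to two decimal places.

0.61

Mean between = 2.36/6 = 0.3933.
Mean within-Rum = 0.69/1 = 0.6900; mean within-Gri = 1.82/3 = 0.6067.
Geometric mean = √(0.6900 × 0.6067) = 0.6470.
HTMT = 0.3933 / 0.6470 = 0.61.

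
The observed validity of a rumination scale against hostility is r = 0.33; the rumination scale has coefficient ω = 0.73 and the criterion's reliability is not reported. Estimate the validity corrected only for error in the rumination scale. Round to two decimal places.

0.39

Single correction: r_c = r_obs / √r_xx = 0.33 / √0.73 = 0.33 / 0.8544 ≈ 0.39.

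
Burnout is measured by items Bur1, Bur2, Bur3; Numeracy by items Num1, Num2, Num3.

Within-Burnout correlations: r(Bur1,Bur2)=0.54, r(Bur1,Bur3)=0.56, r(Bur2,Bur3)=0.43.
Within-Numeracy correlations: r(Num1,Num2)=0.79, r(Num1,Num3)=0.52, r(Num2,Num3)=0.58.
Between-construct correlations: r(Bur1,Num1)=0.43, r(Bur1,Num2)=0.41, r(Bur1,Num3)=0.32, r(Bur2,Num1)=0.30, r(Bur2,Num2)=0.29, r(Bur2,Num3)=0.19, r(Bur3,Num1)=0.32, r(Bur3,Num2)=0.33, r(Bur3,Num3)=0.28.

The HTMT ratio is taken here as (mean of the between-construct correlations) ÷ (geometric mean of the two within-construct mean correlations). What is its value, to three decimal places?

0.563

Mean heterotrait r = 2.87/9 = 0.3189.
Mean within-Bur = 1.53/3 = 0.5100; mean within-Num = 1.89/3 = 0.6300.
Geometric mean = √(0.5100 × 0.6300) = 0.5668.
HTMT = 0.3189 / 0.5668 = 0.563.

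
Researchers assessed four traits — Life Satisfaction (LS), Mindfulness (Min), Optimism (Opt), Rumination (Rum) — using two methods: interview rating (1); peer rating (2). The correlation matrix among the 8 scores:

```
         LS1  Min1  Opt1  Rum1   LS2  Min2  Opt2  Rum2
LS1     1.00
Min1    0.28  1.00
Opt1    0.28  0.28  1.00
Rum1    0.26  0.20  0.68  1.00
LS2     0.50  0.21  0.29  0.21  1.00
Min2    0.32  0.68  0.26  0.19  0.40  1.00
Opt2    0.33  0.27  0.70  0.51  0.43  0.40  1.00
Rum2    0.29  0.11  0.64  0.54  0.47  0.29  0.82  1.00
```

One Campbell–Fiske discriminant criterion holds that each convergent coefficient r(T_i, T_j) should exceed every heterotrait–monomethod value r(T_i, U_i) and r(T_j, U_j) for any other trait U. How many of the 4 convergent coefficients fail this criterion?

Checking each validity diagonal entry against its comparison values:
LS (methods 1·2): 0.50 vs {0.28, 0.40, 0.28, 0.43, 0.26, 0.47} → pass.
Min (methods 1·2): 0.68 vs {0.28, 0.40, 0.28, 0.40, 0.20, 0.29} → pass.
Opt (methods 1·2): 0.70 vs {0.28, 0.43, 0.28, 0.40, 0.68, 0.82} → fail.
Rum (methods 1·2): 0.54 vs {0.26, 0.47, 0.20, 0.29, 0.68, 0.82} → fail.
2 of 4 fail.

2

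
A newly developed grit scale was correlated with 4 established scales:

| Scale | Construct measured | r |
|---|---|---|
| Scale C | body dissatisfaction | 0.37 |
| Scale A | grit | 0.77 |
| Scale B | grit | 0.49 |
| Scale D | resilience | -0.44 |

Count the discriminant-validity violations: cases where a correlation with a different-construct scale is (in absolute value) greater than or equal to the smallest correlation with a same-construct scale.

Convergent (same construct = grit): Scale A, Scale B.
Smallest convergent = 0.49. Discriminant |r|: 0.37, 0.44; count ≥ 0.49 → 0.

0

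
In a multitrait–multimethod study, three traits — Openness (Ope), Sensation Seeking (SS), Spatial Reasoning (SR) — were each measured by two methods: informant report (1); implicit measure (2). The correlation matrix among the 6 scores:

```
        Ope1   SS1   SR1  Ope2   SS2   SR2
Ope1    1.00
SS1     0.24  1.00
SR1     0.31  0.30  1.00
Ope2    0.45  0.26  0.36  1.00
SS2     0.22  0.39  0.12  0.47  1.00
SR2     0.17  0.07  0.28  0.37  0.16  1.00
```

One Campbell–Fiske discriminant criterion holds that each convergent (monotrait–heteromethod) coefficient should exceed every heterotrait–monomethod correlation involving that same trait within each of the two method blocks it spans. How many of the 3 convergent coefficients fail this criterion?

Each convergent coefficient versus the relevant comparison correlations:
Ope (methods 1·2): 0.45 vs {0.24, 0.47, 0.31, 0.37} → fail.
SS (methods 1·2): 0.39 vs {0.24, 0.47, 0.30, 0.16} → fail.
SR (methods 1·2): 0.28 vs {0.31, 0.37, 0.30, 0.16} → fail.
3 of 3 fail.

3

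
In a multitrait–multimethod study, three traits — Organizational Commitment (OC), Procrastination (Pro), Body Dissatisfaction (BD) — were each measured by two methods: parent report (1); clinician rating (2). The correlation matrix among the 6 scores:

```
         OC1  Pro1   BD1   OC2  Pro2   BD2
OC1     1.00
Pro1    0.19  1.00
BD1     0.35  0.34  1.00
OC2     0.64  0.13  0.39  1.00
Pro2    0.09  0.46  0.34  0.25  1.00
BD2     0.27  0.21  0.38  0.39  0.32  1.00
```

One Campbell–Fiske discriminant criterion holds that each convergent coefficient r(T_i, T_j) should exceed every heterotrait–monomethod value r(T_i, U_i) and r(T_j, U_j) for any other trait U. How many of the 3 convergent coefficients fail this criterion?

Each convergent coefficient versus the relevant comparison correlations:
OC (methods 1·2): 0.64 vs {0.19, 0.25, 0.35, 0.39} → pass.
Pro (methods 1·2): 0.46 vs {0.19, 0.25, 0.34, 0.32} → pass.
BD (methods 1·2): 0.38 vs {0.35, 0.39, 0.34, 0.32} → fail.
1 of 3 fail.

1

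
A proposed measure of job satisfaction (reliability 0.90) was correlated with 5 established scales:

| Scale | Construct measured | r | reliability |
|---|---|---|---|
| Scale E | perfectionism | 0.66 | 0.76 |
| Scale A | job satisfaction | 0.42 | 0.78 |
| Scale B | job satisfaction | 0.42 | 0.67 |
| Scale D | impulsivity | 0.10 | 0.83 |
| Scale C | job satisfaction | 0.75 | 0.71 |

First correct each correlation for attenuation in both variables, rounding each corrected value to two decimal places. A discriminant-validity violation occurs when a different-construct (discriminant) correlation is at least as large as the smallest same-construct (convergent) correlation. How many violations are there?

Disattenuated r (r / √(r_scale · r_new)):
  Scale E (disc): 0.66 / √(0.76·0.90) = 0.80
  Scale A (conv): 0.42 / √(0.78·0.90) = 0.50
  Scale B (conv): 0.42 / √(0.67·0.90) = 0.54
  Scale D (disc): 0.10 / √(0.83·0.90) = 0.12
  Scale C (conv): 0.75 / √(0.71·0.90) = 0.94
Smallest convergent = 0.50. Discriminant values: 0.80, 0.12; count ≥ 0.50 → 1.

1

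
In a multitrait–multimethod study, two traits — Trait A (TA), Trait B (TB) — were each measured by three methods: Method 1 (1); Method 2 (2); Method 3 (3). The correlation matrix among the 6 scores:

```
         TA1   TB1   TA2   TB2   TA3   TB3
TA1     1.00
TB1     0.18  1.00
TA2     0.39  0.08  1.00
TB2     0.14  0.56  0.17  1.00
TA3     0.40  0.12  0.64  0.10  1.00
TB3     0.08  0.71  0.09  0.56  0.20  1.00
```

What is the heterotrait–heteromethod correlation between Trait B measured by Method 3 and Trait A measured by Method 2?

0.09

Different traits and methods: r(TB3, TA2) = 0.09.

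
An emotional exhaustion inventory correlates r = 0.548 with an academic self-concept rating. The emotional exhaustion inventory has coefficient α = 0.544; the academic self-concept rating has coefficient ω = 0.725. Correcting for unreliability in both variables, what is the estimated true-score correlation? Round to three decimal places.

0.873

r_true = r_obs / √(r_xx · r_yy) = 0.548 / √(0.544 × 0.725) = 0.548 / √0.394400 = 0.548 / 0.6280 ≈ 0.873.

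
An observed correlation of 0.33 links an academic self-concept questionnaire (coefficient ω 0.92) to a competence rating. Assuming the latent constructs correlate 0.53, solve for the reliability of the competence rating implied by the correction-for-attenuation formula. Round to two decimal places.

r_true = r_obs / √(r_xx · r_yy) ⇒ 0.53 = 0.33 / √(0.92 · r_yy).
√(0.92 · r_yy) = 0.33 / 0.53 = 0.6226; 0.92 · r_yy = 0.3876; r_yy = 0.3876 / 0.92 ≈ 0.42.

0.42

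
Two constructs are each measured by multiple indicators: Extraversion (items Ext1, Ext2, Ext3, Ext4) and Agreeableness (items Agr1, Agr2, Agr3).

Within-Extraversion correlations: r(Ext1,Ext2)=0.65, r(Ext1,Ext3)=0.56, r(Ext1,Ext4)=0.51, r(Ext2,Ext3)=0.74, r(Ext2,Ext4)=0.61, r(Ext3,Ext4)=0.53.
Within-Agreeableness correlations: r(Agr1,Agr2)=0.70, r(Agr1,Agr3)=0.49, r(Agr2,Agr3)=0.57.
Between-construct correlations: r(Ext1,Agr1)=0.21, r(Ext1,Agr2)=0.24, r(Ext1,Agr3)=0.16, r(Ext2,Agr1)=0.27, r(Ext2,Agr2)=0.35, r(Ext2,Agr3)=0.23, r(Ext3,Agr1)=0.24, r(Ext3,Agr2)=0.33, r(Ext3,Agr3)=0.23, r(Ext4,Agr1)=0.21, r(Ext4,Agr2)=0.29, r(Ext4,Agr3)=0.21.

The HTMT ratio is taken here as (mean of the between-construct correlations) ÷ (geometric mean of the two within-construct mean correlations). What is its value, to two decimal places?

0.42

Mean between = 2.97/12 = 0.2475.
Mean within-Ext = 3.60/6 = 0.6000; mean within-Agr = 1.76/3 = 0.5867.
Geometric mean = √(0.6000 × 0.5867) = 0.5933.
HTMT = 0.2475 / 0.5933 = 0.42.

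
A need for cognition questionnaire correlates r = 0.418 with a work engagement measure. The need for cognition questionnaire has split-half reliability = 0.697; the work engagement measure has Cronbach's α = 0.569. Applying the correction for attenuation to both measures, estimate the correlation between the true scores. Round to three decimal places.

r_true = r_obs / √(r_xx · r_yy) = 0.418 / √(0.697 × 0.569) = 0.418 / √0.396593 = 0.418 / 0.6298 ≈ 0.664.

0.664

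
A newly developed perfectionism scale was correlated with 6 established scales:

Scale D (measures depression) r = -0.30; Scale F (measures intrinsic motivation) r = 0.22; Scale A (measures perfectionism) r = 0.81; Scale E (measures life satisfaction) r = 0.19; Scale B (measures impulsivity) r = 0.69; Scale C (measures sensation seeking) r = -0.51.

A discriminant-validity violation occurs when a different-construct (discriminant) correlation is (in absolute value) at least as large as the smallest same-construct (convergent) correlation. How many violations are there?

0

Convergent (same construct = perfectionism): Scale A.
Smallest convergent = 0.81. Discriminant |r|: 0.30, 0.22, 0.19, 0.69, 0.51; count ≥ 0.81 → 0.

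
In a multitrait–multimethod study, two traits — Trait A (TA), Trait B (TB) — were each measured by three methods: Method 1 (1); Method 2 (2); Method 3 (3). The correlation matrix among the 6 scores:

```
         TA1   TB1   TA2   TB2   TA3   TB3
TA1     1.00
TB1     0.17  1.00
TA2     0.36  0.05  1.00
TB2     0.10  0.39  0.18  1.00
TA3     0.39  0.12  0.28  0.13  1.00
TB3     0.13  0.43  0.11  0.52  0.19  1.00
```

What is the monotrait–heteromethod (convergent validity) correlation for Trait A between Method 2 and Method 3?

0.28

Same trait (TA), different methods: r(TA2, TA3) = 0.28.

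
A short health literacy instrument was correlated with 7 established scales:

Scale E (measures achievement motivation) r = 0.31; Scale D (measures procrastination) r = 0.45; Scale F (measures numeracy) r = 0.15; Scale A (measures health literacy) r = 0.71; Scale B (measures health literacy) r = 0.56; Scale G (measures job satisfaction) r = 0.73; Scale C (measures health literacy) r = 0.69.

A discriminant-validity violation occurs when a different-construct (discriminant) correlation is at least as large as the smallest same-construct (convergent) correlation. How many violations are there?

1

Convergent (same construct = health literacy): Scale A, Scale B, Scale C.
Smallest convergent = 0.56. Discriminant values: 0.31, 0.45, 0.15, 0.73; count ≥ 0.56 → 1.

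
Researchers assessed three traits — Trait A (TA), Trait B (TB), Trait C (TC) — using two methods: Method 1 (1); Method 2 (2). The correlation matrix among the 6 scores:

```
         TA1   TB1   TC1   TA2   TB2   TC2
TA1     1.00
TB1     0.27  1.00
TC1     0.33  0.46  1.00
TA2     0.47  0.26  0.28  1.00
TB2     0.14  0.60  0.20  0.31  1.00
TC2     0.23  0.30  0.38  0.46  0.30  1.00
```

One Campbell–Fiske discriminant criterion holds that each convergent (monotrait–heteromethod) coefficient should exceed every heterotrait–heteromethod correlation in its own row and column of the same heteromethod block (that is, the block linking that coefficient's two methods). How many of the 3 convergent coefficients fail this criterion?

Checking each validity diagonal entry against its comparison values:
TA (methods 1·2): 0.47 vs {0.14, 0.26, 0.23, 0.28} → pass.
TB (methods 1·2): 0.60 vs {0.26, 0.14, 0.30, 0.20} → pass.
TC (methods 1·2): 0.38 vs {0.28, 0.23, 0.20, 0.30} → pass.
0 of 3 fail.

0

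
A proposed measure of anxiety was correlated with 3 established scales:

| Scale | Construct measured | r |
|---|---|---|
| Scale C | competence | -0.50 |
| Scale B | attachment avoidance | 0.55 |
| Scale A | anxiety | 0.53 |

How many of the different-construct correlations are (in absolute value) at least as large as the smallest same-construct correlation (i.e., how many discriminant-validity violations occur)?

Convergent (same construct = anxiety): Scale A.
Smallest convergent = 0.53. Discriminant |r|: 0.50, 0.55; count ≥ 0.53 → 1.

1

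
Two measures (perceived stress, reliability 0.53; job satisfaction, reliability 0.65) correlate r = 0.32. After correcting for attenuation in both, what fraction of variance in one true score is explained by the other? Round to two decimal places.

0.30

Disattenuated r = 0.32 / √(0.53 × 0.65) = 0.32 / 0.5869 = 0.5452.
Shared true-score variance = 0.5452² = 0.2972 ≈ 0.30.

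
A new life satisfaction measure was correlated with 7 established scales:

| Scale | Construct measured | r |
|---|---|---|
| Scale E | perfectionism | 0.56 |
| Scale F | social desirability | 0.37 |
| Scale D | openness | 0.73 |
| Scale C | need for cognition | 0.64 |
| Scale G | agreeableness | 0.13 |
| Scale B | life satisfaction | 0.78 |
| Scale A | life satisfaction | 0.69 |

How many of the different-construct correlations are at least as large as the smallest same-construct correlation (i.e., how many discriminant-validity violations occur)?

1

Convergent (same construct = life satisfaction): Scale B, Scale A.
Smallest convergent = 0.69. Discriminant values: 0.56, 0.37, 0.73, 0.64, 0.13; count ≥ 0.69 → 1.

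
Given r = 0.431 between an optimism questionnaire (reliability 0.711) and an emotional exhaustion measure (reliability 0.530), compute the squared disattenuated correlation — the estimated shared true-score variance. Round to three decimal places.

0.493

Disattenuated r = 0.431 / √(0.711 × 0.530) = 0.431 / 0.6139 = 0.7021.
Shared true-score variance = 0.7021² = 0.4929 ≈ 0.493.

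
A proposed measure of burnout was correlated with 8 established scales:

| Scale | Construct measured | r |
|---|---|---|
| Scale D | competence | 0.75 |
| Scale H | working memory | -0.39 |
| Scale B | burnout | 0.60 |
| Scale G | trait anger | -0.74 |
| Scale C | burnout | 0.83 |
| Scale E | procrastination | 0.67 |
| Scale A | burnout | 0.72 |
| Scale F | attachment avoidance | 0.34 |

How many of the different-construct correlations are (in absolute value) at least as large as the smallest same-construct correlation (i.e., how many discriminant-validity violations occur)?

3

Convergent (same construct = burnout): Scale B, Scale C, Scale A.
Smallest convergent = 0.60. Discriminant |r|: 0.75, 0.39, 0.74, 0.67, 0.34; count ≥ 0.60 → 3.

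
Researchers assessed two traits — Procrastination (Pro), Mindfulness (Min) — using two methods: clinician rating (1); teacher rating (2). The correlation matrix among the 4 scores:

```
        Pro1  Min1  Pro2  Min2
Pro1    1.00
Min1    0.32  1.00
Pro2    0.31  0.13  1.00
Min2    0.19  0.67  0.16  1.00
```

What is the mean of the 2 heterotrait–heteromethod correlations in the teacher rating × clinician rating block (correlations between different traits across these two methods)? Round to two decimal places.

0.16

HTHM values (method 2 × method 1): 0.13, 0.19; mean = 0.32/2 = 0.16.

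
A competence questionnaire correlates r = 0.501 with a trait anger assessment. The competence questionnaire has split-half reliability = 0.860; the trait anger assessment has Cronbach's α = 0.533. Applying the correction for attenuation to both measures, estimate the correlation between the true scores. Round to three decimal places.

0.740

r_true = r_obs / √(r_xx · r_yy) = 0.501 / √(0.860 × 0.533) = 0.501 / √0.458380 = 0.501 / 0.6770 ≈ 0.740.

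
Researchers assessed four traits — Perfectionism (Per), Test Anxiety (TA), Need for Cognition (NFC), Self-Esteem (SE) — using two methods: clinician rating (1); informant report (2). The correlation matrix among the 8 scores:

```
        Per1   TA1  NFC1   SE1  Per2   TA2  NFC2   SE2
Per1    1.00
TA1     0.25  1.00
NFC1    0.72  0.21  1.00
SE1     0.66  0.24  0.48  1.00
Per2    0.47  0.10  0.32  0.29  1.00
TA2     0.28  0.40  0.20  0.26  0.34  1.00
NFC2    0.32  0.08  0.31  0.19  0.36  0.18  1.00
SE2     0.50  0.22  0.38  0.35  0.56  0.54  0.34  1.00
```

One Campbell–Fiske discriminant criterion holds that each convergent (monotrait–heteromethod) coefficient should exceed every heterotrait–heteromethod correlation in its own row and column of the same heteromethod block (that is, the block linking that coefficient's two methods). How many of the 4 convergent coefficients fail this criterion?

Each convergent coefficient versus the relevant comparison correlations:
Per (methods 1·2): 0.47 vs {0.28, 0.10, 0.32, 0.32, 0.50, 0.29} → fail.
TA (methods 1·2): 0.40 vs {0.10, 0.28, 0.08, 0.20, 0.22, 0.26} → pass.
NFC (methods 1·2): 0.31 vs {0.32, 0.32, 0.20, 0.08, 0.38, 0.19} → fail.
SE (methods 1·2): 0.35 vs {0.29, 0.50, 0.26, 0.22, 0.19, 0.38} → fail.
3 of 4 fail.

3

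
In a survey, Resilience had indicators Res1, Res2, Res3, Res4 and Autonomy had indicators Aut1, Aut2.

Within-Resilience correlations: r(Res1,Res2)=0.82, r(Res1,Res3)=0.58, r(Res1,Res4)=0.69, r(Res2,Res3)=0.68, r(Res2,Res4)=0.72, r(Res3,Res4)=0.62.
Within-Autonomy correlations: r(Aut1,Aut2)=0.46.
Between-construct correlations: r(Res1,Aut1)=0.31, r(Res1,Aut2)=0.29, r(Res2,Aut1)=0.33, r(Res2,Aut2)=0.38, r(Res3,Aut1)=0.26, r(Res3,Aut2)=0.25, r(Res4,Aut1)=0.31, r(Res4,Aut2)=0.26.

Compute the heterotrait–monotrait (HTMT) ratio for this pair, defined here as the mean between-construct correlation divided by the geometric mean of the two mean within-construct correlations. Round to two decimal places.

Between-construct mean = 2.39/8 = 0.2988.
Mean within-Res = 4.11/6 = 0.6850; mean within-Aut = 0.46/1 = 0.4600.
Geometric mean = √(0.6850 × 0.4600) = 0.5613.
HTMT = 0.2988 / 0.5613 = 0.53.

0.53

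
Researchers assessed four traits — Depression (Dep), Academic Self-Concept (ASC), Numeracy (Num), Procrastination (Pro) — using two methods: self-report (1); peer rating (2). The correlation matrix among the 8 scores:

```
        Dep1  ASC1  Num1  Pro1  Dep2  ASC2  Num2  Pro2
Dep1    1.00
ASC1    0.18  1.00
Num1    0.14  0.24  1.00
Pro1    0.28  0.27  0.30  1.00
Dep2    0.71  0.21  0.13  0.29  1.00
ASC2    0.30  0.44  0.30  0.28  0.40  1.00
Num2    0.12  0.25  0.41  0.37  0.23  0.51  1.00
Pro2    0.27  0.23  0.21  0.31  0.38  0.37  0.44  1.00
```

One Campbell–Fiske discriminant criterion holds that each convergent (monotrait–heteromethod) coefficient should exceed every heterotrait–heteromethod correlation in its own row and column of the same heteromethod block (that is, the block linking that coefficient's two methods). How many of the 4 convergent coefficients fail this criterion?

1

Checking each validity diagonal entry against its comparison values:
Dep (methods 1·2): 0.71 vs {0.30, 0.21, 0.12, 0.13, 0.27, 0.29} → pass.
ASC (methods 1·2): 0.44 vs {0.21, 0.30, 0.25, 0.30, 0.23, 0.28} → pass.
Num (methods 1·2): 0.41 vs {0.13, 0.12, 0.30, 0.25, 0.21, 0.37} → pass.
Pro (methods 1·2): 0.31 vs {0.29, 0.27, 0.28, 0.23, 0.37, 0.21} → fail.
1 of 4 fail.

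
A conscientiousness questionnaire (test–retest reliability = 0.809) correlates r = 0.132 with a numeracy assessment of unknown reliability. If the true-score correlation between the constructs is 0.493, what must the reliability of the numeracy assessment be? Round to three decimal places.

0.089

r_true = r_obs / √(r_xx · r_yy) ⇒ 0.493 = 0.132 / √(0.809 · r_yy).
√(0.809 · r_yy) = 0.132 / 0.493 = 0.2677; 0.809 · r_yy = 0.0717; r_yy = 0.0717 / 0.809 ≈ 0.089.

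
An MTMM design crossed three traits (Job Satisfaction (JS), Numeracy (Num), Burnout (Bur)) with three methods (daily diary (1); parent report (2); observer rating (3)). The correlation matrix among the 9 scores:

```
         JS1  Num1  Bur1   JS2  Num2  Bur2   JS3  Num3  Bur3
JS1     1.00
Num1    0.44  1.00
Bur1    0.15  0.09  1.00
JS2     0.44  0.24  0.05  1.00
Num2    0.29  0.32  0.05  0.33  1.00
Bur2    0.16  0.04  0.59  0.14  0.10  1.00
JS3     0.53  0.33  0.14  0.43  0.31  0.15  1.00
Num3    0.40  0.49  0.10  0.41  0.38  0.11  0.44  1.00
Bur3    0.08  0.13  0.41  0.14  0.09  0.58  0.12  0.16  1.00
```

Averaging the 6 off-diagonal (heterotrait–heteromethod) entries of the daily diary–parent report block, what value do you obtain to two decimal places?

0.14

HTHM values (method 1 × method 2): 0.29, 0.16, 0.24, 0.04, 0.05, 0.05; mean = 0.83/6 = 0.14.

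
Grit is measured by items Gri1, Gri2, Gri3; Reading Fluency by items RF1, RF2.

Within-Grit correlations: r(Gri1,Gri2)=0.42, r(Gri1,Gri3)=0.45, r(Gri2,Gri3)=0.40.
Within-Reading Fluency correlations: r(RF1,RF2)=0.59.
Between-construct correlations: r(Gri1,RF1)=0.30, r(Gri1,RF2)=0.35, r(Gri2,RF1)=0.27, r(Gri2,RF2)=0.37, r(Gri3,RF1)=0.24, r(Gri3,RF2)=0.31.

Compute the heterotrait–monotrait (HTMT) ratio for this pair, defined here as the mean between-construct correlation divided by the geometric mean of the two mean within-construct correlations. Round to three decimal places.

Mean heterotrait r = 1.84/6 = 0.3067.
Mean within-Gri = 1.27/3 = 0.4233; mean within-RF = 0.59/1 = 0.5900.
Geometric mean = √(0.4233 × 0.5900) = 0.4997.
HTMT = 0.3067 / 0.4997 = 0.614.

0.614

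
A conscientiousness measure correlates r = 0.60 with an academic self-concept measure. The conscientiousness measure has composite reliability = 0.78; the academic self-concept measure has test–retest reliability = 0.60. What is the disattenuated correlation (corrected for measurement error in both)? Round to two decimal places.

r_true = r_obs / √(r_xx · r_yy) = 0.60 / √(0.78 × 0.60) = 0.60 / √0.4680 = 0.60 / 0.6841 ≈ 0.88.

0.88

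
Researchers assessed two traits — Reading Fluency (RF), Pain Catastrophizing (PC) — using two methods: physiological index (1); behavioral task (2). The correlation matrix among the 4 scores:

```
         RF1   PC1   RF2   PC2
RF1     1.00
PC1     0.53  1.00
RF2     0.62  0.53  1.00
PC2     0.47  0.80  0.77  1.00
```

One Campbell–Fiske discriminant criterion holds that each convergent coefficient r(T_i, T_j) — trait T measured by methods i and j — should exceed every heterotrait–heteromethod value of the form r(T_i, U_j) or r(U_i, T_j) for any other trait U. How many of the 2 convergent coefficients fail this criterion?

0

Checking each validity diagonal entry against its comparison values:
RF (methods 1·2): 0.62 vs {0.47, 0.53} → pass.
PC (methods 1·2): 0.80 vs {0.53, 0.47} → pass.
0 of 2 fail.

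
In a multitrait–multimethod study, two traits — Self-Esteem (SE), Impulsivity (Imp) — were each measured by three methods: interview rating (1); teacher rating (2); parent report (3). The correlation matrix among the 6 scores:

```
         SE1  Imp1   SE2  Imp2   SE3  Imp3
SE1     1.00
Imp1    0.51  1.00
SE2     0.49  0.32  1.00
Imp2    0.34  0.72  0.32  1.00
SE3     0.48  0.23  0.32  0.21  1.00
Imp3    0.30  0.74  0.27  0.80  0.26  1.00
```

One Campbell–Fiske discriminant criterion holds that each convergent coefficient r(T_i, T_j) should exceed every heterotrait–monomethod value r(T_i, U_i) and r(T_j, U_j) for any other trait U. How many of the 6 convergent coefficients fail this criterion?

3

Each convergent coefficient versus the relevant comparison correlations:
SE (methods 1·2): 0.49 vs {0.51, 0.32} → fail.
SE (methods 1·3): 0.48 vs {0.51, 0.26} → fail.
SE (methods 2·3): 0.32 vs {0.32, 0.26} → fail.
Imp (methods 1·2): 0.72 vs {0.51, 0.32} → pass.
Imp (methods 1·3): 0.74 vs {0.51, 0.26} → pass.
Imp (methods 2·3): 0.80 vs {0.32, 0.26} → pass.
3 of 6 fail.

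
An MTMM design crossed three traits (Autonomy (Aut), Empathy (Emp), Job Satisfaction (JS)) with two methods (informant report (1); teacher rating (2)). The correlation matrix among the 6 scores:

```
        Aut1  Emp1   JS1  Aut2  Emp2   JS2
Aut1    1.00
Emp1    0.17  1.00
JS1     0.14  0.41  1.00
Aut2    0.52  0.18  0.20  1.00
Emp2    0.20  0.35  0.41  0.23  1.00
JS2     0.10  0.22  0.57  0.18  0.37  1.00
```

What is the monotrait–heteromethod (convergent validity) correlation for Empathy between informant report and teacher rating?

0.35

Same trait (Emp), different methods: r(Emp1, Emp2) = 0.35.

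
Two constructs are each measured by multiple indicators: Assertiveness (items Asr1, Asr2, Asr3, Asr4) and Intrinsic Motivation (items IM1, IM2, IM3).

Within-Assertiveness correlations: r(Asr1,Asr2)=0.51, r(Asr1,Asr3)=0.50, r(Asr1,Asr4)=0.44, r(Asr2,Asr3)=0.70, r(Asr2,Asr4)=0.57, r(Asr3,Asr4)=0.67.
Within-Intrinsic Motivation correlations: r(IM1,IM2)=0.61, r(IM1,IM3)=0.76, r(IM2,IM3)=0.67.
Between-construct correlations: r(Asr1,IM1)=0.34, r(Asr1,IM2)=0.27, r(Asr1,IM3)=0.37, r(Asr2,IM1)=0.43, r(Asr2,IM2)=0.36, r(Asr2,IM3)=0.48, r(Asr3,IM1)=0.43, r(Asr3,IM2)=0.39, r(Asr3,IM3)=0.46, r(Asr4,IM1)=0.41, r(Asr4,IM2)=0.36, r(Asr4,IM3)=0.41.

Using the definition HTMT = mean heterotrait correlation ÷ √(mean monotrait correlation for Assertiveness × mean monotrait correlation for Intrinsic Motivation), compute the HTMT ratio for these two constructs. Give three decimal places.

0.633

Between-construct mean = 4.71/12 = 0.3925.
Mean within-Asr = 3.39/6 = 0.5650; mean within-IM = 2.04/3 = 0.6800.
Geometric mean = √(0.5650 × 0.6800) = 0.6198.
HTMT = 0.3925 / 0.6198 = 0.633.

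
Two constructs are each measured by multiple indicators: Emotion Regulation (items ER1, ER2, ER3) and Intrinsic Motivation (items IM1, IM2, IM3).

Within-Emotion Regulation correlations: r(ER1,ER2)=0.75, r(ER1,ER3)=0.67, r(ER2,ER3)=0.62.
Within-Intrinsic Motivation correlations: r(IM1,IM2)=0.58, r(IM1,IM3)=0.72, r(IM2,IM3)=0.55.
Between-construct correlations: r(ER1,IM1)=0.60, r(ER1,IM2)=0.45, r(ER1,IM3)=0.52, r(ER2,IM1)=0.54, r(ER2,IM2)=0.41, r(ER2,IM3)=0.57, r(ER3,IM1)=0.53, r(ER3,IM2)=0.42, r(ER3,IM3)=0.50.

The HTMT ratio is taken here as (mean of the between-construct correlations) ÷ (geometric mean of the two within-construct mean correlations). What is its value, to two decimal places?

Between-construct mean = 4.54/9 = 0.5044.
Mean within-ER = 2.04/3 = 0.6800; mean within-IM = 1.85/3 = 0.6167.
Geometric mean = √(0.6800 × 0.6167) = 0.6476.
HTMT = 0.5044 / 0.6476 = 0.78.

0.78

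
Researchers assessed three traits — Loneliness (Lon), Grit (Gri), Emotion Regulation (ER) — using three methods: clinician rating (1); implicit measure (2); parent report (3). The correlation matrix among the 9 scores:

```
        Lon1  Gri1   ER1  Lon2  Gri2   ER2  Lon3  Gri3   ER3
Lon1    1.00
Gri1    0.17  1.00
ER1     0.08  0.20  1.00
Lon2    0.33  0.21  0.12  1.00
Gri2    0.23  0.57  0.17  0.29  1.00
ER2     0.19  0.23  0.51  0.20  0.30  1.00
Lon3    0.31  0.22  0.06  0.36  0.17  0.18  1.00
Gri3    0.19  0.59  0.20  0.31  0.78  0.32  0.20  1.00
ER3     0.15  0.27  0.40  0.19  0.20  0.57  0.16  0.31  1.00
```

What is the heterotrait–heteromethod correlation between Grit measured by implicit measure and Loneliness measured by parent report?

0.17

Different traits and methods: r(Gri2, Lon3) = 0.17.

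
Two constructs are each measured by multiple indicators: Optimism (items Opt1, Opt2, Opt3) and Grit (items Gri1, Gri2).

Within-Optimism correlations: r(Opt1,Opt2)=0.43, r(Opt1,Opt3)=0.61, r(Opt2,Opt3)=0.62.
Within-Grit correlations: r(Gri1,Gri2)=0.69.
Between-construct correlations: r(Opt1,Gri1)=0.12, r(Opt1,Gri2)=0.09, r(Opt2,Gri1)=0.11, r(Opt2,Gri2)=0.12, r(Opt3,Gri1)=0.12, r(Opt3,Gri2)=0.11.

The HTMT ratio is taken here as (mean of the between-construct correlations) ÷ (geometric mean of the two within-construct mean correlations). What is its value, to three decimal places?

Mean between = 0.67/6 = 0.1117.
Mean within-Opt = 1.66/3 = 0.5533; mean within-Gri = 0.69/1 = 0.6900.
Geometric mean = √(0.5533 × 0.6900) = 0.6179.
HTMT = 0.1117 / 0.6179 = 0.181.

0.181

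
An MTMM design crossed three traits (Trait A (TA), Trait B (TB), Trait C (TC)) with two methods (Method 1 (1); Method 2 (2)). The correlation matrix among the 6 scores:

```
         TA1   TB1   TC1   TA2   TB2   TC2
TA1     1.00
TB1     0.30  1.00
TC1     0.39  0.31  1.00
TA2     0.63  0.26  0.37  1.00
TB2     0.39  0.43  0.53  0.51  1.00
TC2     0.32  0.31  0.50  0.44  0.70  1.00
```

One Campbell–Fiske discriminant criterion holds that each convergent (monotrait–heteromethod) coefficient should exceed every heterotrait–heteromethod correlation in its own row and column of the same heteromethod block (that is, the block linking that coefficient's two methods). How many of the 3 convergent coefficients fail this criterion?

Convergent coefficients and their comparison sets:
TA (methods 1·2): 0.63 vs {0.39, 0.26, 0.32, 0.37} → pass.
TB (methods 1·2): 0.43 vs {0.26, 0.39, 0.31, 0.53} → fail.
TC (methods 1·2): 0.50 vs {0.37, 0.32, 0.53, 0.31} → fail.
2 of 3 fail.

2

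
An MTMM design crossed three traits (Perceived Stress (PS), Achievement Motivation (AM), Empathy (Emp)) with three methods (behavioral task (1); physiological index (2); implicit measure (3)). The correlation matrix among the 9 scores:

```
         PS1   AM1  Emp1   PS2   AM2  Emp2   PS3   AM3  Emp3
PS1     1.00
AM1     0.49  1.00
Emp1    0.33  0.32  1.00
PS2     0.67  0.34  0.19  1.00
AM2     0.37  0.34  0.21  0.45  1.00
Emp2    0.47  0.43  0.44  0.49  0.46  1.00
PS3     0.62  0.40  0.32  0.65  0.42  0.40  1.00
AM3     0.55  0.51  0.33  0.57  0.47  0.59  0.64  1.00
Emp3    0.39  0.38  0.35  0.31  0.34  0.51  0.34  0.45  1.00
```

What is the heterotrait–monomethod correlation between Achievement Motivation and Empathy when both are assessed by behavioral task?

Different traits, same method: r(AM1, Emp1) = 0.32.

0.32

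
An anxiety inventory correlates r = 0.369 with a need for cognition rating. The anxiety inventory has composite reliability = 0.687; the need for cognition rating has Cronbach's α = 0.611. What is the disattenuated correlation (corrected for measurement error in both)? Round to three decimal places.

0.570

r_true = r_obs / √(r_xx · r_yy) = 0.369 / √(0.687 × 0.611) = 0.369 / √0.419757 = 0.369 / 0.6479 ≈ 0.570.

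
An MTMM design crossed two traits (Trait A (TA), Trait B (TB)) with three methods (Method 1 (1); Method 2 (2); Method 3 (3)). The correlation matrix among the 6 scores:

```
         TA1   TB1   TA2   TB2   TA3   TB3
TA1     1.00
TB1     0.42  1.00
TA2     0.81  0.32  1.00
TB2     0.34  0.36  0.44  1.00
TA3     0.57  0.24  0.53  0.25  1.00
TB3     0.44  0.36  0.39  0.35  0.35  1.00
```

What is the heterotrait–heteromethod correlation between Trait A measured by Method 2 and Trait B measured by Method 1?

0.32

Different traits and methods: r(TA2, TB1) = 0.32.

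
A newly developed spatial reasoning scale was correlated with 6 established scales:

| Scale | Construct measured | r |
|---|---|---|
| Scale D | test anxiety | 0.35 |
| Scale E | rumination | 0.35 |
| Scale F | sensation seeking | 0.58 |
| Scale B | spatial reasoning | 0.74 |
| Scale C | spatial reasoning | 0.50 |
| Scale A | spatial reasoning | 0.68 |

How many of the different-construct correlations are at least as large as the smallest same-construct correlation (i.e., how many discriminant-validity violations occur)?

Convergent (same construct = spatial reasoning): Scale B, Scale C, Scale A.
Smallest convergent = 0.50. Discriminant values: 0.35, 0.35, 0.58; count ≥ 0.50 → 1.

1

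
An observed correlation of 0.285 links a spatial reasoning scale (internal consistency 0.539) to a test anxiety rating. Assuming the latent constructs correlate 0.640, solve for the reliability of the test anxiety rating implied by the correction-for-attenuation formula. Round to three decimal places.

0.368

r_true = r_obs / √(r_xx · r_yy) ⇒ 0.640 = 0.285 / √(0.539 · r_yy).
√(0.539 · r_yy) = 0.285 / 0.640 = 0.4453; 0.539 · r_yy = 0.1983; r_yy = 0.1983 / 0.539 ≈ 0.368.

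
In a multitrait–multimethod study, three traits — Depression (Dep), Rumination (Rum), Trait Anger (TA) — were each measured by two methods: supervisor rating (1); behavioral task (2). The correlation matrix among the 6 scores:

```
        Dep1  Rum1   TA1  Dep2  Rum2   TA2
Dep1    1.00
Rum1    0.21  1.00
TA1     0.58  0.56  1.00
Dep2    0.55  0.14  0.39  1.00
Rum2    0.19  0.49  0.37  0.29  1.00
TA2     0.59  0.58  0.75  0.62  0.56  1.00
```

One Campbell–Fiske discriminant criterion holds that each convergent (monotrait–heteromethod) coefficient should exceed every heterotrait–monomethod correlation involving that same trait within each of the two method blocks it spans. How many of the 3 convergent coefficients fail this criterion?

2

Convergent coefficients and their comparison sets:
Dep (methods 1·2): 0.55 vs {0.21, 0.29, 0.58, 0.62} → fail.
Rum (methods 1·2): 0.49 vs {0.21, 0.29, 0.56, 0.56} → fail.
TA (methods 1·2): 0.75 vs {0.58, 0.62, 0.56, 0.56} → pass.
2 of 3 fail.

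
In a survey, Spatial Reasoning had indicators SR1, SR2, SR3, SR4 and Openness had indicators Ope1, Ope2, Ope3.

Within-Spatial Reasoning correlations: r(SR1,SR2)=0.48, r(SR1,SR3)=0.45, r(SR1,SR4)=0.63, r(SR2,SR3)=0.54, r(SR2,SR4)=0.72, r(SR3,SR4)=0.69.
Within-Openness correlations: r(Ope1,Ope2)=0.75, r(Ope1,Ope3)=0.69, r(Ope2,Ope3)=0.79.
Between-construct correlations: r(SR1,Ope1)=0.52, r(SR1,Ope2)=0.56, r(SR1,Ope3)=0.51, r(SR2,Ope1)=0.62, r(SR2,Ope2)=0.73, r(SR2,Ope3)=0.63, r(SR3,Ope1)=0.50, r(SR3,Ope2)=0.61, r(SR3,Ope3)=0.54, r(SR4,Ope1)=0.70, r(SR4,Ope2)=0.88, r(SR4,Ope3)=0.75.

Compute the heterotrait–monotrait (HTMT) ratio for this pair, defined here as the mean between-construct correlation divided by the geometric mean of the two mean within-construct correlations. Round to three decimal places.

Mean heterotrait r = 7.55/12 = 0.6292.
Mean within-SR = 3.51/6 = 0.5850; mean within-Ope = 2.23/3 = 0.7433.
Geometric mean = √(0.5850 × 0.7433) = 0.6594.
HTMT = 0.6292 / 0.6594 = 0.954.

0.954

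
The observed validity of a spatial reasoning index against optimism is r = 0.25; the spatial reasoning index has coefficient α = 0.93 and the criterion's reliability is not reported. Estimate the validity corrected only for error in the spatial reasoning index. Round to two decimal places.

Single correction: r_c = r_obs / √r_xx = 0.25 / √0.93 = 0.25 / 0.9644 ≈ 0.26.

0.26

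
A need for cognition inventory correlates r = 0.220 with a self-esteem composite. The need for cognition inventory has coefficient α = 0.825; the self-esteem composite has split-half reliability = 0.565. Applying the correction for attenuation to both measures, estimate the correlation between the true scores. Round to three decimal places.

r_true = r_obs / √(r_xx · r_yy) = 0.220 / √(0.825 × 0.565) = 0.220 / √0.466125 = 0.220 / 0.6827 ≈ 0.322.

0.322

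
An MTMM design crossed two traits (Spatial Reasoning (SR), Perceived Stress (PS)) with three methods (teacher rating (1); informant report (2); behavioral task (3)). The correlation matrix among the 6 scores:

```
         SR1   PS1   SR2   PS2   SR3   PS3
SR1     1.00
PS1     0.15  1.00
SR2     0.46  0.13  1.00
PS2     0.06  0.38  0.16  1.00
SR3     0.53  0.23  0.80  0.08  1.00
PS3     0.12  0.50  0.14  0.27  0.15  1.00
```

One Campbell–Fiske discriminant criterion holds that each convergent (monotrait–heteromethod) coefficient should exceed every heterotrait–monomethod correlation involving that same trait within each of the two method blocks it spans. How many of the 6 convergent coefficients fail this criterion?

0

Checking each validity diagonal entry against its comparison values:
SR (methods 1·2): 0.46 vs {0.15, 0.16} → pass.
SR (methods 1·3): 0.53 vs {0.15, 0.15} → pass.
SR (methods 2·3): 0.80 vs {0.16, 0.15} → pass.
PS (methods 1·2): 0.38 vs {0.15, 0.16} → pass.
PS (methods 1·3): 0.50 vs {0.15, 0.15} → pass.
PS (methods 2·3): 0.27 vs {0.16, 0.15} → pass.
0 of 6 fail.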